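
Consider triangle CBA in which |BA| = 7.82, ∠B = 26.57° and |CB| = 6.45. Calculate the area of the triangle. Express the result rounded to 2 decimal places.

area ≈ 11.28

Area = ½·|CB|·|BA|·sin B ≈ 11.28.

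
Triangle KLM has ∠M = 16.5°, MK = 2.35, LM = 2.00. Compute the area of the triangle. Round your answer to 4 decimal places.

Area = ½·LM·MK·sin M ≈ 0.66744.

0.6674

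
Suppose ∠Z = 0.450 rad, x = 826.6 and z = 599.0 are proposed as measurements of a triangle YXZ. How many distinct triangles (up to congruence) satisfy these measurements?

x·sin Z = 826.6·sin(0.450 rad) ≈ 359.5.
Since x sin Z < z < x (359.5 < 599.0 < 826.6), two triangles exist.

2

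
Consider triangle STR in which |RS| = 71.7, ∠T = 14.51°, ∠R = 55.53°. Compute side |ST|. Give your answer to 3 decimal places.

The third angle is ∠S = 180° − ∠T − ∠R = 109.96°.
Law of sines: |ST| = |RS|·sin R/sin T ≈ 235.93.

235.926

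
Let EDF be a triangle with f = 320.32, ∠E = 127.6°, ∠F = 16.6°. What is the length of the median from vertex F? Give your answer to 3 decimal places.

m_F ≈ 764.197

The third angle is ∠D = 180° − ∠F − ∠E = 35.80°.
Law of sines: e = f·sin E/sin F ≈ 888.33.
Law of sines: d = f·sin D/sin F ≈ 655.87.
Median from F: ½√(2·e² + 2·d² − f²) ≈ 764.2.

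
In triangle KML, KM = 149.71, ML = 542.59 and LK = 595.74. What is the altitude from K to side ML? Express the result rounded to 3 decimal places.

Semiperimeter s = (542.59 + 595.74 + 149.71)/2 = 644.02.
Heron's formula: area = √(644.02·101.43·48.28·494.31) ≈ 39484.
The altitude from K has length 2·area/ML ≈ 145.54.

h_K ≈ 145.537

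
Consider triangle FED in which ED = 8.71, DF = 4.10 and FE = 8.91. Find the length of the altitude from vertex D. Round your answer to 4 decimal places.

Semiperimeter s = (8.71 + 4.1 + 8.91)/2 = 10.86.
Heron's formula: area = √(10.86·2.15·6.76·1.95) ≈ 17.544.
The altitude from D has length 2·area/FE ≈ 3.938.

h_D ≈ 3.9380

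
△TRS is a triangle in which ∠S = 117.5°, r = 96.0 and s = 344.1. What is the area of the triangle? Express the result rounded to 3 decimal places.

12307.571

Law of sines: sin R = r·sin S/s ≈ 0.24747.
Since s ≥ r, only the acute value applies: ∠R ≈ 14.33°.
Then ∠T = 180° − ∠S − ∠R ≈ 48.17°.
Law of sines gives t = s·sin T/sin S ≈ 289.07.
Area = ½·s·r·sin T ≈ 12308.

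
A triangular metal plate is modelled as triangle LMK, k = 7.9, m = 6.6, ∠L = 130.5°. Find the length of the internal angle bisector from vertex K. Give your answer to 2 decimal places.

By the law of cosines, l² = m² + k² − 2·m·k·cos L = 173.69, so l ≈ 13.179.
Law of cosines again: cos K = (l² + m² − k²)/(2·l·m) ≈ 0.89008, so ∠K ≈ 27.12°.
The bisector from K has length 2·l·m·cos(∠K/2)/(l+m) ≈ 8.5503.

t_K ≈ 8.55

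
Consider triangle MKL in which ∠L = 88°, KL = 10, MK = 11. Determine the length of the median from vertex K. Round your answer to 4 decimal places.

m_K ≈ 10.2170

Law of sines: sin M = KL·sin L/MK ≈ 0.90854.
Since MK ≥ KL, only the acute value applies: ∠M ≈ 65.30°.
Then ∠K = 180° − ∠L − ∠M ≈ 26.70°.
Law of sines gives LM = MK·sin K/sin L ≈ 4.9448.
Median from K: ½√(2·MK² + 2·KL² − LM²) ≈ 10.217.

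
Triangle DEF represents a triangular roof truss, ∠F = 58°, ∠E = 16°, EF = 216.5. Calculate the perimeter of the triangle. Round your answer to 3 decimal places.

The third angle is ∠D = 180° − ∠E − ∠F = 106.00°.
Law of sines: FD = EF·sin E/sin D ≈ 62.08.
Law of sines: DE = EF·sin F/sin D ≈ 191.
Semiperimeter s = (216.5+62.08+191)/2 = 234.79.
Perimeter = 216.5 + 62.08 + 191 = 469.58.

perimeter ≈ 469.582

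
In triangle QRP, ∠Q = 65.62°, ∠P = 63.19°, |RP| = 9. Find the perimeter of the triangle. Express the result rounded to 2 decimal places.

The third angle is ∠R = 180° − ∠P − ∠Q = 51.19°.
Law of sines: |PQ| = |RP|·sin R/sin Q ≈ 7.6997.
Law of sines: |QR| = |RP|·sin P/sin Q ≈ 8.819.
Semiperimeter s = (9+7.6997+8.819)/2 = 12.759.
Perimeter = 9 + 7.6997 + 8.819 = 25.519.

25.52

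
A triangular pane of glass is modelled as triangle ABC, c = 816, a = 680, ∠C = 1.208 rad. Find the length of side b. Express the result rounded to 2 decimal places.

Law of sines: sin A = a·sin C/c ≈ 0.77909.
Since c ≥ a, only the acute value applies: ∠A ≈ 0.893 rad.
Then ∠B = π − ∠C − ∠A ≈ 1.040 rad.
Law of sines gives b = c·sin B/sin C ≈ 752.89.

752.89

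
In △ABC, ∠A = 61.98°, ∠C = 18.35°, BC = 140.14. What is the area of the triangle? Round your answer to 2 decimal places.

The third angle is ∠B = 180° − ∠C − ∠A = 99.67°.
Law of sines: CA = BC·sin B/sin A ≈ 156.49.
Law of sines: AB = BC·sin C/sin A ≈ 49.977.
Area = ½·BC·CA·sin C ≈ 3452.1.

3452.14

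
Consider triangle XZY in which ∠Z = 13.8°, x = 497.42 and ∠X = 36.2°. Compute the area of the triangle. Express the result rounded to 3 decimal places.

38275.613

The third angle is ∠Y = 180° − ∠X − ∠Z = 130.00°.
Law of sines: z = x·sin Z/sin X ≈ 200.9.
Law of sines: y = x·sin Y/sin X ≈ 645.18.
Area = ½·x·z·sin Y ≈ 38276.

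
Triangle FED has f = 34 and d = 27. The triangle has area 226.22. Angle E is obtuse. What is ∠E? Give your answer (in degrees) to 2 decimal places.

From area = ½·d·f·sin E, we get sin E = 2·area/(d·f) ≈ 0.49285.
Taking the obtuse solution, ∠E ≈ 150.47°.

∠E ≈ 150.47°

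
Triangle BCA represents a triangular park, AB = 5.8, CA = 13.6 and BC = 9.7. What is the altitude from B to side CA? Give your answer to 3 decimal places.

Semiperimeter s = (13.6 + 5.8 + 9.7)/2 = 14.55.
Heron's formula: area = √(14.55·0.95·8.75·4.85) ≈ 24.22.
The altitude from B has length 2·area/CA ≈ 3.5617.

h_B ≈ 3.562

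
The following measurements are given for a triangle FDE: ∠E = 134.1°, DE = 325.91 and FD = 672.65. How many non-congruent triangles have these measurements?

1

DE·sin E = 325.91·sin(134.1°) ≈ 234.
Since ∠E is not acute, a triangle exists only if FD > DE; here FD > DE, so there is exactly one triangle.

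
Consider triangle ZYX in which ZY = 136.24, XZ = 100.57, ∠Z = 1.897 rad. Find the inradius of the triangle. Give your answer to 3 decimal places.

By the law of cosines, YX² = XZ² + ZY² − 2·XZ·ZY·cos Z = 37457, so YX ≈ 193.54.
Area = ½·XZ·ZY·sin Z ≈ 6489.6.
Semiperimeter s = (193.54+100.57+136.24)/2 = 215.17.
Inradius = area/s = 6489.6/215.17 ≈ 30.16.

30.160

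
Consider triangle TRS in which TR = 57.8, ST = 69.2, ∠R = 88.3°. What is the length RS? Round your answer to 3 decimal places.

39.803

Law of sines: sin S = TR·sin R/ST ≈ 0.83489.
Since ST ≥ TR, only the acute value applies: ∠S ≈ 56.60°.
Then ∠T = 180° − ∠R − ∠S ≈ 35.10°.
Law of sines gives RS = ST·sin T/sin R ≈ 39.803.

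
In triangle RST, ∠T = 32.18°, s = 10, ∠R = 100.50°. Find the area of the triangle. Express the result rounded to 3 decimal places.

The third angle is ∠S = 180° − ∠T − ∠R = 47.32°.
Law of sines: r = s·sin R/sin S ≈ 13.375.
Law of sines: t = s·sin T/sin S ≈ 7.2445.
Area = ½·s·r·sin T ≈ 35.616.

35.616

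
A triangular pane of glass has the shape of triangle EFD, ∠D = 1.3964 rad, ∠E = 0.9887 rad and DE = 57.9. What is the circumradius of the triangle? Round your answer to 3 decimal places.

R ≈ 42.178

The third angle is ∠F = π − ∠D − ∠E = 0.7565 rad.
Law of sines: FD = DE·sin E/sin F ≈ 70.464.
Law of sines: EF = DE·sin D/sin F ≈ 83.077.
Circumradius = DE/(2 sin F) ≈ 42.178.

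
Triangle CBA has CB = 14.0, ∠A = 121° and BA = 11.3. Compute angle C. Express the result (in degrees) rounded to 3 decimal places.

∠C ≈ 43.777°

Law of sines: sin C = BA·sin A/CB ≈ 0.69186.
Since CB ≥ BA, only the acute value applies: ∠C ≈ 43.78°.
Then ∠B = 180° − ∠A − ∠C ≈ 15.22°.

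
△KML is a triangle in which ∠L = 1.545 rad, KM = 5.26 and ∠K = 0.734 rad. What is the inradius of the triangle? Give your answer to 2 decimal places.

The third angle is ∠M = π − ∠L − ∠K = 0.863 rad.
Law of sines: ML = KM·sin K/sin L ≈ 3.5246.
Law of sines: LK = KM·sin M/sin L ≈ 3.9965.
Area = ½·KM·ML·sin M ≈ 7.0405.
Semiperimeter s = (3.5246+3.9965+5.26)/2 = 6.3905.
Inradius = area/s = 7.0405/6.3905 ≈ 1.1017.

r ≈ 1.10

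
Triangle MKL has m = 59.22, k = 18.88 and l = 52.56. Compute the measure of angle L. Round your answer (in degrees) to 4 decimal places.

60.5065

By the law of cosines, cos L = (m² + k² − l²) / (2·m·k) ≈ 0.49232, so ∠L ≈ 60.51°.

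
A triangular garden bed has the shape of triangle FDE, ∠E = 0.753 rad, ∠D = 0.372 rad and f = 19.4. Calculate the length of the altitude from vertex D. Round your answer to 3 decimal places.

The third angle is ∠F = π − ∠D − ∠E = 2.017 rad.
Law of sines: d = f·sin D/sin F ≈ 7.8153.
Law of sines: e = f·sin E/sin F ≈ 14.703.
Area = ½·f·d·sin E ≈ 51.84.
The altitude from D has length 2·area/d ≈ 13.266.

13.266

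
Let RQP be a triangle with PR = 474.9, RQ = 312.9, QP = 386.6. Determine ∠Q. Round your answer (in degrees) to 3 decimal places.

84.822

By the law of cosines, cos Q = (RQ² + QP² − PR²) / (2·RQ·QP) ≈ 0.09026, so ∠Q ≈ 84.82°.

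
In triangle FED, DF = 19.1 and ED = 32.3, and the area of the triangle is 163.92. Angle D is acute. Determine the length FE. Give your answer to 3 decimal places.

19.049

From area = ½·ED·DF·sin D, we get sin D = 2·area/(ED·DF) ≈ 0.53141.
Taking the acute solution, ∠D ≈ 32.10°.
Law of cosines then gives FE ≈ 19.049.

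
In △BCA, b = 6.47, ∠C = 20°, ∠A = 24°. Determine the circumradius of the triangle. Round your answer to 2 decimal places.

4.66

The third angle is ∠B = 180° − ∠C − ∠A = 136.00°.
Law of sines: c = b·sin C/sin B ≈ 3.1856.
Law of sines: a = b·sin A/sin B ≈ 3.7883.
Circumradius = b/(2 sin B) ≈ 4.657.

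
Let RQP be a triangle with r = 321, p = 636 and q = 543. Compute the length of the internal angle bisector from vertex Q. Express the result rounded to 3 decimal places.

372.062

By the law of cosines, cos Q = (p² + r² − q²) / (2·p·r) ≈ 0.52090, so ∠Q ≈ 58.61°.
The bisector from Q has length 2·p·r·cos(∠Q/2)/(p+r) ≈ 372.06.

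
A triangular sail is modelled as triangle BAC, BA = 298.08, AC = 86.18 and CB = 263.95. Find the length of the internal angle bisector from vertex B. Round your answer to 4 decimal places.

277.1792

By the law of cosines, cos B = (CB² + BA² − AC²) / (2·CB·BA) ≈ 0.96020, so ∠B ≈ 16.22°.
The bisector from B has length 2·CB·BA·cos(∠B/2)/(CB+BA) ≈ 277.18.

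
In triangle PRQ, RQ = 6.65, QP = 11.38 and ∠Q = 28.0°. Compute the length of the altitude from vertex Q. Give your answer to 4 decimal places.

h_Q ≈ 5.6112

By the law of cosines, PR² = RQ² + QP² − 2·RQ·QP·cos Q = 40.089, so PR ≈ 6.3316.
Area = ½·RQ·QP·sin Q ≈ 17.764.
The altitude from Q has length 2·area/PR ≈ 5.6112.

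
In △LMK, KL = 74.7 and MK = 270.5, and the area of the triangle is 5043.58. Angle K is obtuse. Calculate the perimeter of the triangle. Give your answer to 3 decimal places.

682.494

From area = ½·MK·KL·sin K, we get sin K = 2·area/(MK·KL) ≈ 0.49921.
Taking the obtuse solution, ∠K ≈ 150.05°.
Law of cosines then gives LM ≈ 337.29.
Perimeter = 270.5 + 74.7 + 337.29 = 682.49.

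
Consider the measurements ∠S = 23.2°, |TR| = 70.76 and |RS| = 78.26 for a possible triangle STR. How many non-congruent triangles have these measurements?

2

|RS|·sin S = 78.26·sin(23.2°) ≈ 30.83.
Since |RS| sin S < |TR| < |RS| (30.83 < 70.76 < 78.26), two triangles exist.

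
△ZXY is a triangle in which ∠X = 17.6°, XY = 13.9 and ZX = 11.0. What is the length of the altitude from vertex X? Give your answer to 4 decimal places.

By the law of cosines, YZ² = ZX² + XY² − 2·ZX·XY·cos X = 22.724, so YZ ≈ 4.767.
Area = ½·ZX·XY·sin X ≈ 23.116.
The altitude from X has length 2·area/YZ ≈ 9.6984.

9.6984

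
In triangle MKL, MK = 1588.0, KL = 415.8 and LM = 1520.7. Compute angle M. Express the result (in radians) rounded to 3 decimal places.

By the law of cosines, cos M = (LM² + MK² − KL²) / (2·LM·MK) ≈ 0.96514, so ∠M ≈ 0.265 rad.

∠M ≈ 0.265 rad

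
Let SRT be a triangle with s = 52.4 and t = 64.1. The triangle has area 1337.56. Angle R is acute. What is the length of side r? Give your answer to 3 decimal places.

From area = ½·t·s·sin R, we get sin R = 2·area/(t·s) ≈ 0.79644.
Taking the acute solution, ∠R ≈ 52.79°.
Law of cosines then gives r ≈ 52.842.

52.842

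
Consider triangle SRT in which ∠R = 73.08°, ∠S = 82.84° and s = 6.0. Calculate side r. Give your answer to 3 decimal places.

The third angle is ∠T = 180° − ∠S − ∠R = 24.08°.
Law of sines: r = s·sin R/sin S ≈ 5.7854.

5.785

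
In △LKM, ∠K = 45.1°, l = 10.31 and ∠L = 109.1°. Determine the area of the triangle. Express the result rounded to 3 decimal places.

The third angle is ∠M = 180° − ∠L − ∠K = 25.80°.
Law of sines: k = l·sin K/sin L ≈ 7.7284.
Law of sines: m = l·sin M/sin L ≈ 4.7487.
Area = ½·l·k·sin M ≈ 17.34.

area ≈ 17.340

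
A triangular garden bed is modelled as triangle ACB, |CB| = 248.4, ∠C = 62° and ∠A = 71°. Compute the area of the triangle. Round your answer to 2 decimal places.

area ≈ 21070.05

The third angle is ∠B = 180° − ∠A − ∠C = 47.00°.
Law of sines: |BA| = |CB|·sin C/sin A ≈ 231.96.
Law of sines: |AC| = |CB|·sin B/sin A ≈ 192.14.
Area = ½·|CB|·|BA|·sin B ≈ 21070.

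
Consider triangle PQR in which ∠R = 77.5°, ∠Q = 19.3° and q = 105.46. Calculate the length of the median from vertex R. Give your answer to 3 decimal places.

The third angle is ∠P = 180° − ∠Q − ∠R = 83.20°.
Law of sines: p = q·sin P/sin Q ≈ 316.83.
Law of sines: r = q·sin R/sin Q ≈ 311.51.
Median from R: ½√(2·p² + 2·q² − r²) ≈ 177.46.

177.461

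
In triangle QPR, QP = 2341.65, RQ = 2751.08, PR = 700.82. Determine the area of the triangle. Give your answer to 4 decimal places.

area ≈ 717276.8544

Semiperimeter s = (700.82 + 2751.1 + 2341.7)/2 = 2896.8.
Heron's formula: area = √(2896.8·2196·145.7·555.12) ≈ 7.1728e+05.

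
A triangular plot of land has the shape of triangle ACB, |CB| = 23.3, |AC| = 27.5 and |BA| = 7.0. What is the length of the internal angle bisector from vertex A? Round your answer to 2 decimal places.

t_A ≈ 10.23

By the law of cosines, cos A = (|BA|² + |AC|² − |CB|²) / (2·|BA|·|AC|) ≈ 0.68145, so ∠A ≈ 0.8210 rad.
The bisector from A has length 2·|BA|·|AC|·cos(∠A/2)/(|BA|+|AC|) ≈ 10.232.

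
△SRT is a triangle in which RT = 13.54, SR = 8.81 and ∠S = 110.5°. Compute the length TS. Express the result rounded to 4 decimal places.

7.6494

Law of sines: sin T = SR·sin S/RT ≈ 0.60946.
Since RT ≥ SR, only the acute value applies: ∠T ≈ 37.55°.
Then ∠R = 180° − ∠S − ∠T ≈ 31.95°.
Law of sines gives TS = RT·sin R/sin S ≈ 7.6494.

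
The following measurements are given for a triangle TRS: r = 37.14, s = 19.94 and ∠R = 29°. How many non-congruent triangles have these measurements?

1

s·sin R = 19.94·sin(29°) ≈ 9.667.
Since r ≥ s, exactly one triangle exists.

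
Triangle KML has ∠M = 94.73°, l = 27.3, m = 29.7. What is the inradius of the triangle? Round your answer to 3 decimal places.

3.943

Law of sines: sin L = l·sin M/m ≈ 0.91606.
Since m ≥ l, only the acute value applies: ∠L ≈ 66.36°.
Then ∠K = 180° − ∠M − ∠L ≈ 18.91°.
Law of sines gives k = m·sin K/sin M ≈ 9.6597.
Area = ½·m·l·sin K ≈ 131.41.
Semiperimeter s = (9.6597+29.7+27.3)/2 = 33.33.
Inradius = area/s = 131.41/33.33 ≈ 3.9426.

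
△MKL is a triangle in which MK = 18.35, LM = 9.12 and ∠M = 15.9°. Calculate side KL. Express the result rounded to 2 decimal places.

By the law of cosines, KL² = LM² + MK² − 2·LM·MK·cos M = 97.998, so KL ≈ 9.8994.

9.90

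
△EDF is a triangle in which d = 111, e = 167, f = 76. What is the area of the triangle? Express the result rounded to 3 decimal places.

Semiperimeter s = (167 + 111 + 76)/2 = 177.
Heron's formula: area = √(177·10·66·101) ≈ 3434.9.

3434.941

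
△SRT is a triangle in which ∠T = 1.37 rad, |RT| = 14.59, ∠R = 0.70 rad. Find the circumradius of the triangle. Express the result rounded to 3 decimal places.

The third angle is ∠S = π − ∠R − ∠T = 1.072 rad.
Law of sines: |TS| = |RT|·sin R/sin S ≈ 10.706.
Law of sines: |SR| = |RT|·sin T/sin S ≈ 16.284.
Circumradius = |RT|/(2 sin S) ≈ 8.309.

8.309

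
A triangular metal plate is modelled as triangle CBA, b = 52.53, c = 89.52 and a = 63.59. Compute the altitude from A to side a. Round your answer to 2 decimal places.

Semiperimeter s = (89.52 + 52.53 + 63.59)/2 = 102.82.
Heron's formula: area = √(102.82·13.3·50.29·39.23) ≈ 1642.5.
The altitude from A has length 2·area/a ≈ 51.66.

h_A ≈ 51.66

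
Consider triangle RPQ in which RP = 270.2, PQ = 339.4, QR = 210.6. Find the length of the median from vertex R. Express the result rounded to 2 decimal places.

172.86

Median from R: ½√(2·QR² + 2·RP² − PQ²) ≈ 172.86.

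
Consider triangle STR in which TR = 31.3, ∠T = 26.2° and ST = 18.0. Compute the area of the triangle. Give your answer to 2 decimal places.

area ≈ 124.37

Area = ½·ST·TR·sin T ≈ 124.37.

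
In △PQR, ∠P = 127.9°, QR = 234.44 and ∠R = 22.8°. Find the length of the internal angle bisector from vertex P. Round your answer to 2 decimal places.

56.43

The third angle is ∠Q = 180° − ∠R − ∠P = 29.30°.
Law of sines: RP = QR·sin Q/sin P ≈ 145.4.
Law of sines: PQ = QR·sin R/sin P ≈ 115.13.
The bisector from P has length 2·RP·PQ·cos(∠P/2)/(RP+PQ) ≈ 56.435.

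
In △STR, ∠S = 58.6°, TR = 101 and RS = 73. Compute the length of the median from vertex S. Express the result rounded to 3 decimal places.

Law of sines: sin T = RS·sin S/TR ≈ 0.61692.
Since TR ≥ RS, only the acute value applies: ∠T ≈ 38.09°.
Then ∠R = 180° − ∠S − ∠T ≈ 83.31°.
Law of sines gives ST = TR·sin R/sin S ≈ 117.52.
Median from S: ½√(2·RS² + 2·ST² − TR²) ≈ 83.786.

83.786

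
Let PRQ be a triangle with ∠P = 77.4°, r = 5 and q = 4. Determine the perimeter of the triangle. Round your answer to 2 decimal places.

perimeter ≈ 14.68

By the law of cosines, p² = r² + q² − 2·r·q·cos P = 32.274, so p ≈ 5.681.
Semiperimeter s = (5.681+5+4)/2 = 7.3405.
Perimeter = 5.681 + 5 + 4 = 14.681.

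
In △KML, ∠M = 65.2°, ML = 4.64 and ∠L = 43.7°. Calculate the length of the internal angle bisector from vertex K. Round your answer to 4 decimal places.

3.1308

The third angle is ∠K = 180° − ∠M − ∠L = 71.10°.
Law of sines: LK = ML·sin M/sin K ≈ 4.4521.
Law of sines: KM = ML·sin L/sin K ≈ 3.3884.
The bisector from K has length 2·LK·KM·cos(∠K/2)/(LK+KM) ≈ 3.1308.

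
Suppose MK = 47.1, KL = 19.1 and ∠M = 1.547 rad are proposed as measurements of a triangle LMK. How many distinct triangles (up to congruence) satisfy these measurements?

0

MK·sin M = 47.1·sin(1.547 rad) ≈ 47.09.
Since KL = 19.1 < 47.09 = MK sin M, no triangle exists.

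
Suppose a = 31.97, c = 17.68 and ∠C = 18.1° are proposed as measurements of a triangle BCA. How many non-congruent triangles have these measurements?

2

a·sin C = 31.97·sin(18.1°) ≈ 9.932.
Since a sin C < c < a (9.932 < 17.68 < 31.97), two triangles exist.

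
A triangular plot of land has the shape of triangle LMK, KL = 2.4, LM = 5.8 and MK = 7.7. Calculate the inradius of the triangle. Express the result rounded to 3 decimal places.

r ≈ 0.613

Semiperimeter s = (7.7 + 2.4 + 5.8)/2 = 7.95.
Heron's formula: area = √(7.95·0.25·5.55·2.15) ≈ 4.8699.
Inradius = area/s = 4.8699/7.95 ≈ 0.61256.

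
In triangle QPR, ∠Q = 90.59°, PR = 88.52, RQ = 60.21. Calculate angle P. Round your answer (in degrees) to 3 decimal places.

Law of sines: sin P = RQ·sin Q/PR ≈ 0.68015.
Since PR ≥ RQ, only the acute value applies: ∠P ≈ 42.86°.
Then ∠R = 180° − ∠Q − ∠P ≈ 46.55°.

42.855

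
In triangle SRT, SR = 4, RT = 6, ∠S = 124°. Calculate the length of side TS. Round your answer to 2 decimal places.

2.76

Law of sines: sin T = SR·sin S/RT ≈ 0.55269.
Since RT ≥ SR, only the acute value applies: ∠T ≈ 33.55°.
Then ∠R = 180° − ∠S − ∠T ≈ 22.45°.
Law of sines gives TS = RT·sin R/sin S ≈ 2.7635.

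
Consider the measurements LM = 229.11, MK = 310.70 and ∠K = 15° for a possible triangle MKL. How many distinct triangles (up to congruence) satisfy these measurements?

2

MK·sin K = 310.70·sin(15°) ≈ 80.42.
Since MK sin K < LM < MK (80.42 < 229.11 < 310.70), two triangles exist.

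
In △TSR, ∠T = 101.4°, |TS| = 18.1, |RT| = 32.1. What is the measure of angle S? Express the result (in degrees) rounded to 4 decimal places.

52.1583

By the law of cosines, |SR|² = |RT|² + |TS|² − 2·|RT|·|TS|·cos T = 1587.7, so |SR| ≈ 39.846.
Law of cosines again: cos S = (|TS|² + |SR|² − |RT|²)/(2·|TS|·|SR|) ≈ 0.61348, so ∠S ≈ 52.16°.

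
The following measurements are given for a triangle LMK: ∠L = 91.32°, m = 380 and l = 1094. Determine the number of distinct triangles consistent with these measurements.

m·sin L = 380·sin(91.32°) ≈ 379.9.
Since ∠L is not acute, a triangle exists only if l > m; here l > m, so there is exactly one triangle.

1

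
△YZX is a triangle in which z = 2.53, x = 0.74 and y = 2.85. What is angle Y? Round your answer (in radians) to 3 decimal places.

1.890

By the law of cosines, cos Y = (z² + x² − y²) / (2·z·x) ≈ -0.31353, so ∠Y ≈ 1.890 rad.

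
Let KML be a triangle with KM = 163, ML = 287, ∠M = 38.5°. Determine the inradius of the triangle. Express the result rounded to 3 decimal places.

By the law of cosines, LK² = KM² + ML² − 2·KM·ML·cos M = 35716, so LK ≈ 188.99.
Area = ½·KM·ML·sin M ≈ 14561.
Semiperimeter s = (287+188.99+163)/2 = 319.49.
Inradius = area/s = 14561/319.49 ≈ 45.575.

45.575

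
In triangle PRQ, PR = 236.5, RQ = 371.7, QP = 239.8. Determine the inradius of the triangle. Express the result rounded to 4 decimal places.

Semiperimeter s = (371.7 + 239.8 + 236.5)/2 = 424.
Heron's formula: area = √(424·52.3·184.2·187.5) ≈ 27674.
Inradius = area/s = 27674/424 ≈ 65.27.

r ≈ 65.2700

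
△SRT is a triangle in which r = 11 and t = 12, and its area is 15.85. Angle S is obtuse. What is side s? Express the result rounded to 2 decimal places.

From area = ½·r·t·sin S, we get sin S = 2·area/(r·t) ≈ 0.24015.
Taking the obtuse solution, ∠S ≈ 166.10°.
Law of cosines then gives s ≈ 22.831.

22.83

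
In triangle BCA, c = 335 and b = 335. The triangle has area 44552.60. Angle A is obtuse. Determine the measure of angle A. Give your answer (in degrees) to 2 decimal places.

From area = ½·b·c·sin A, we get sin A = 2·area/(b·c) ≈ 0.79399.
Taking the obtuse solution, ∠A ≈ 127.44°.

∠A ≈ 127.44°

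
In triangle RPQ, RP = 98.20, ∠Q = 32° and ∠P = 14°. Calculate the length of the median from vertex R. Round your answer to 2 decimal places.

The third angle is ∠R = 180° − ∠P − ∠Q = 134.00°.
Law of sines: PQ = RP·sin R/sin Q ≈ 133.3.
Law of sines: QR = RP·sin P/sin Q ≈ 44.831.
Median from R: ½√(2·QR² + 2·RP² − PQ²) ≈ 37.205.

37.20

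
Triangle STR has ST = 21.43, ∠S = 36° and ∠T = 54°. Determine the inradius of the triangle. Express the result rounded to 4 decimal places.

The third angle is ∠R = 180° − ∠S − ∠T = 90.00°.
Law of sines: TR = ST·sin S/sin R ≈ 12.596.
Law of sines: RS = ST·sin T/sin R ≈ 17.337.
Area = ½·ST·TR·sin T ≈ 109.19.
Semiperimeter s = (12.596+17.337+21.43)/2 = 25.682.
Inradius = area/s = 109.19/25.682 ≈ 4.2517.

4.2517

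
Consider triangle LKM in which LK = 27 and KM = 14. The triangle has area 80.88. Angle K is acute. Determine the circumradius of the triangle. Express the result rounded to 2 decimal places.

R ≈ 18.17

From area = ½·LK·KM·sin K, we get sin K = 2·area/(LK·KM) ≈ 0.42794.
Taking the acute solution, ∠K ≈ 25.34°.
Law of cosines then gives ML ≈ 15.547.
Circumradius = ML/(2 sin K) ≈ 18.166.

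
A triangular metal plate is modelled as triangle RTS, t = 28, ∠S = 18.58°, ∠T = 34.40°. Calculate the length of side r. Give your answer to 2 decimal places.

The third angle is ∠R = 180° − ∠T − ∠S = 127.02°.
Law of sines: r = t·sin R/sin T ≈ 39.57.

39.57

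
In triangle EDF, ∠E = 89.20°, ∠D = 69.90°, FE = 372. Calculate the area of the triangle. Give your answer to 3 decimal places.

The third angle is ∠F = 180° − ∠E − ∠D = 20.90°.
Law of sines: DF = FE·sin E/sin D ≈ 396.09.
Law of sines: ED = FE·sin F/sin D ≈ 141.31.
Area = ½·FE·DF·sin F ≈ 26282.

26281.717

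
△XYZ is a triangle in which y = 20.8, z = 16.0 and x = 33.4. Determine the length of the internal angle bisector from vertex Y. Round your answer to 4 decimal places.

By the law of cosines, cos Y = (z² + x² − y²) / (2·z·x) ≈ 0.87848, so ∠Y ≈ 28.54°.
The bisector from Y has length 2·z·x·cos(∠Y/2)/(z+x) ≈ 20.968.

20.9680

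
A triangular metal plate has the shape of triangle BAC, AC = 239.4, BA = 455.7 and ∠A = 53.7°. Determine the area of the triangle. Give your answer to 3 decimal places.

Area = ½·BA·AC·sin A ≈ 43961.

43961.204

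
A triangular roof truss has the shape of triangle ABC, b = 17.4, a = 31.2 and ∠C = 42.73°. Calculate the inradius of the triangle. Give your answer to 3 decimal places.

r ≈ 5.227

By the law of cosines, c² = a² + b² − 2·a·b·cos C = 478.64, so c ≈ 21.878.
Area = ½·a·b·sin C ≈ 184.18.
Semiperimeter s = (31.2+17.4+21.878)/2 = 35.239.
Inradius = area/s = 184.18/35.239 ≈ 5.2267.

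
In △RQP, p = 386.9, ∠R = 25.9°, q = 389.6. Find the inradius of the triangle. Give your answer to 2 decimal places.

By the law of cosines, r² = q² + p² − 2·q·p·cos R = 30288, so r ≈ 174.03.
Area = ½·q·p·sin R ≈ 32921.
Semiperimeter s = (174.03+389.6+386.9)/2 = 475.27.
Inradius = area/s = 32921/475.27 ≈ 69.268.

69.27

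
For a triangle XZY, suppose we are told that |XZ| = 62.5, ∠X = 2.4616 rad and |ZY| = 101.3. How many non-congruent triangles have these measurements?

|XZ|·sin X = 62.5·sin(2.4616 rad) ≈ 39.3.
Since ∠X is not acute, a triangle exists only if |ZY| > |XZ|; here |ZY| > |XZ|, so there is exactly one triangle.

1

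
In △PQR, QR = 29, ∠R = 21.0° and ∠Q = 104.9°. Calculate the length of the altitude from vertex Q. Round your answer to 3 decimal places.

The third angle is ∠P = 180° − ∠Q − ∠R = 54.10°.
Law of sines: RP = QR·sin Q/sin P ≈ 34.597.
Law of sines: PQ = QR·sin R/sin P ≈ 12.83.
Area = ½·QR·RP·sin R ≈ 179.78.
The altitude from Q has length 2·area/RP ≈ 10.393.

h_Q ≈ 10.393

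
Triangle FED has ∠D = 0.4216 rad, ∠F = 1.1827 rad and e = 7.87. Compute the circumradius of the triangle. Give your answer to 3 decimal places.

The third angle is ∠E = π − ∠D − ∠F = 1.5373 rad.
Law of sines: f = e·sin F/sin E ≈ 7.2888.
Law of sines: d = e·sin D/sin E ≈ 3.2224.
Circumradius = e/(2 sin E) ≈ 3.9372.

3.937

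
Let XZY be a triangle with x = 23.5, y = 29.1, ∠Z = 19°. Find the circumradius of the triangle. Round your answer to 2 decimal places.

By the law of cosines, z² = y² + x² − 2·y·x·cos Z = 105.87, so z ≈ 10.29.
Area = ½·y·x·sin Z ≈ 111.32.
Circumradius = z/(2 sin Z) ≈ 15.802.

R ≈ 15.80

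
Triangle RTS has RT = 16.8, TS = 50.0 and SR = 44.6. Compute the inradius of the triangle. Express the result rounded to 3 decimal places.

Semiperimeter s = (50 + 44.6 + 16.8)/2 = 55.7.
Heron's formula: area = √(55.7·5.7·11.1·38.9) ≈ 370.26.
Inradius = area/s = 370.26/55.7 ≈ 6.6473.

r ≈ 6.647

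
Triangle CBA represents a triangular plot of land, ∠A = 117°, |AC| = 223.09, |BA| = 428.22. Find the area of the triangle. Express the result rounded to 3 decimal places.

Area = ½·|BA|·|AC|·sin A ≈ 42560.

42559.639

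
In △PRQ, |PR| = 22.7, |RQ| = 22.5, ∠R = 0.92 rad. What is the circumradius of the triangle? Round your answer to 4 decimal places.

12.6114

By the law of cosines, |QP|² = |PR|² + |RQ|² − 2·|PR|·|RQ|·cos R = 402.69, so |QP| ≈ 20.067.
Area = ½·|PR|·|RQ|·sin R ≈ 203.18.
Circumradius = |QP|/(2 sin R) ≈ 12.611.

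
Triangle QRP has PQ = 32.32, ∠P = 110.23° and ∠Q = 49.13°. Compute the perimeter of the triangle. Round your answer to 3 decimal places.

perimeter ≈ 187.688

The third angle is ∠R = 180° − ∠P − ∠Q = 20.64°.
Law of sines: RP = PQ·sin Q/sin R ≈ 69.335.
Law of sines: QR = PQ·sin P/sin R ≈ 86.033.
Semiperimeter s = (69.335+32.32+86.033)/2 = 93.844.
Perimeter = 69.335 + 32.32 + 86.033 = 187.69.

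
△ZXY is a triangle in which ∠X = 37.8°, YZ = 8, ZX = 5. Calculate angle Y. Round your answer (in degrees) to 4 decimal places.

22.5238

Law of sines: sin Y = ZX·sin X/YZ ≈ 0.38307.
Since YZ ≥ ZX, only the acute value applies: ∠Y ≈ 22.52°.
Then ∠Z = 180° − ∠X − ∠Y ≈ 119.68°.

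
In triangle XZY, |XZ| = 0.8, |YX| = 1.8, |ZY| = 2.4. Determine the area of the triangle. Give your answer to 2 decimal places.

Semiperimeter s = (2.4 + 1.8 + 0.8)/2 = 2.5.
Heron's formula: area = √(2.5·0.1·0.7·1.7) ≈ 0.54544.

0.55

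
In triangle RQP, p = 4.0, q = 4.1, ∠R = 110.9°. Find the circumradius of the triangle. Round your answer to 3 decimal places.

By the law of cosines, r² = q² + p² − 2·q·p·cos R = 44.511, so r ≈ 6.6717.
Area = ½·q·p·sin R ≈ 7.6605.
Circumradius = r/(2 sin R) ≈ 3.5708.

3.571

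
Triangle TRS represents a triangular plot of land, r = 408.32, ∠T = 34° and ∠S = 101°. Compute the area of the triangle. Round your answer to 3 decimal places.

The third angle is ∠R = 180° − ∠S − ∠T = 45.00°.
Law of sines: t = r·sin T/sin R ≈ 322.91.
Law of sines: s = r·sin S/sin R ≈ 566.84.
Area = ½·r·t·sin S ≈ 64713.

64713.447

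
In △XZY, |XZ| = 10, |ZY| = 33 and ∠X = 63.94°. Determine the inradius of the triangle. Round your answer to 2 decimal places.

r ≈ 4.10

Law of sines: sin Y = |XZ|·sin X/|ZY| ≈ 0.27222.
Since |ZY| ≥ |XZ|, only the acute value applies: ∠Y ≈ 15.80°.
Then ∠Z = 180° − ∠X − ∠Y ≈ 100.26°.
Law of sines gives |YX| = |ZY|·sin Z/sin X ≈ 36.147.
Area = ½·|ZY|·|XZ|·sin Z ≈ 162.36.
Semiperimeter s = (33+36.147+10)/2 = 39.573.
Inradius = area/s = 162.36/39.573 ≈ 4.1027.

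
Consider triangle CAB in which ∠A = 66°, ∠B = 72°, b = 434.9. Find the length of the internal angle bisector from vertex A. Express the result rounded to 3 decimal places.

The third angle is ∠C = 180° − ∠A − ∠B = 42.00°.
Law of sines: c = b·sin C/sin B ≈ 305.98.
Law of sines: a = b·sin A/sin B ≈ 417.75.
The bisector from A has length 2·b·c·cos(∠A/2)/(b+c) ≈ 301.27.

301.270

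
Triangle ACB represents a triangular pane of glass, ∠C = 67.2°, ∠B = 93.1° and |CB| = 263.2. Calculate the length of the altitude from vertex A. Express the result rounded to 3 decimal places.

The third angle is ∠A = 180° − ∠C − ∠B = 19.70°.
Law of sines: |BA| = |CB|·sin C/sin A ≈ 719.78.
Law of sines: |AC| = |CB|·sin B/sin A ≈ 779.65.
Area = ½·|CB|·|BA|·sin B ≈ 94584.
The altitude from A has length 2·area/|CB| ≈ 718.73.

h_A ≈ 718.727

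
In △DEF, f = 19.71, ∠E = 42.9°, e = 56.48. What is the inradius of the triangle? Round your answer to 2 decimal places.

Law of sines: sin F = f·sin E/e ≈ 0.23755.
Since e ≥ f, only the acute value applies: ∠F ≈ 13.74°.
Then ∠D = 180° − ∠E − ∠F ≈ 123.36°.
Law of sines gives d = e·sin D/sin E ≈ 69.302.
Area = ½·e·f·sin D ≈ 464.91.
Semiperimeter s = (69.302+56.48+19.71)/2 = 72.746.
Inradius = area/s = 464.91/72.746 ≈ 6.3909.

r ≈ 6.39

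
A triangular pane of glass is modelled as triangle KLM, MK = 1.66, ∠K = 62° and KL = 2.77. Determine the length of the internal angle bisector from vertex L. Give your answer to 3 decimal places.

By the law of cosines, LM² = MK² + KL² − 2·MK·KL·cos K = 6.1111, so LM ≈ 2.4721.
Law of cosines again: cos L = (KL² + LM² − MK²)/(2·KL·LM) ≈ 0.80527, so ∠L ≈ 36.36°.
The bisector from L has length 2·KL·LM·cos(∠L/2)/(KL+LM) ≈ 2.4821.

2.482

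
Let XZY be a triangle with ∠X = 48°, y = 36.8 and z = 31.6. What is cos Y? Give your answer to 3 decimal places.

By the law of cosines, x² = z² + y² − 2·z·y·cos X = 796.56, so x ≈ 28.223.
Law of cosines again: cos Y = (x² + z² − y²)/(2·x·z) ≈ 0.24717, so ∠Y ≈ 75.69°.

0.247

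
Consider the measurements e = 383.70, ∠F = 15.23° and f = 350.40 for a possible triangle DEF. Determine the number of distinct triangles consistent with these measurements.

2

e·sin F = 383.70·sin(15.23°) ≈ 100.8.
Since e sin F < f < e (100.8 < 350.40 < 383.70), two triangles exist.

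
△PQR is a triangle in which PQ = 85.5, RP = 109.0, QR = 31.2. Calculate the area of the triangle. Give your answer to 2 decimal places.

Semiperimeter s = (31.2 + 109 + 85.5)/2 = 112.85.
Heron's formula: area = √(112.85·81.65·3.85·27.35) ≈ 985.

area ≈ 985.00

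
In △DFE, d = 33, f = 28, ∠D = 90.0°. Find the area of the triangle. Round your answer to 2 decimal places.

244.50

Law of sines: sin F = f·sin D/d ≈ 0.84848.
Since d ≥ f, only the acute value applies: ∠F ≈ 58.05°.
Then ∠E = 180° − ∠D − ∠F ≈ 31.95°.
Law of sines gives e = d·sin E/sin D ≈ 17.464.
Area = ½·d·f·sin E ≈ 244.5.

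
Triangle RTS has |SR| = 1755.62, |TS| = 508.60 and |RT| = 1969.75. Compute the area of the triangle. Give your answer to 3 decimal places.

425630.235

Semiperimeter s = (508.6 + 1755.6 + 1969.8)/2 = 2117.
Heron's formula: area = √(2117·1608.4·361.36·147.23) ≈ 4.2563e+05.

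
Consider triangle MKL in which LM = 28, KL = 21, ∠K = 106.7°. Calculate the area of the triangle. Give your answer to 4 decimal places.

Law of sines: sin M = KL·sin K/LM ≈ 0.71837.
Since LM ≥ KL, only the acute value applies: ∠M ≈ 45.92°.
Then ∠L = 180° − ∠K − ∠M ≈ 27.38°.
Law of sines gives MK = LM·sin L/sin K ≈ 13.444.
Area = ½·LM·KL·sin L ≈ 135.21.

135.2085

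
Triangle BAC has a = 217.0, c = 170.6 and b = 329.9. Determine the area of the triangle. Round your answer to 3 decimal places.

area ≈ 16614.318

Semiperimeter s = (329.9 + 217 + 170.6)/2 = 358.75.
Heron's formula: area = √(358.75·28.85·141.75·188.15) ≈ 16614.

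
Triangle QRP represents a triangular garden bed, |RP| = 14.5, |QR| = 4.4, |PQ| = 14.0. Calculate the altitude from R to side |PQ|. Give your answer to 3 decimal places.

h_R ≈ 4.396

Semiperimeter s = (14.5 + 14 + 4.4)/2 = 16.45.
Heron's formula: area = √(16.45·1.95·2.45·12.05) ≈ 30.773.
The altitude from R has length 2·area/|PQ| ≈ 4.3962.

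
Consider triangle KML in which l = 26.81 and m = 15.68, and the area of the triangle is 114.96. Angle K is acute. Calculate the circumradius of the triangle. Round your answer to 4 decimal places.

14.7627

From area = ½·m·l·sin K, we get sin K = 2·area/(m·l) ≈ 0.54693.
Taking the acute solution, ∠K ≈ 33.16°.
Law of cosines then gives k ≈ 16.148.
Circumradius = k/(2 sin K) ≈ 14.763.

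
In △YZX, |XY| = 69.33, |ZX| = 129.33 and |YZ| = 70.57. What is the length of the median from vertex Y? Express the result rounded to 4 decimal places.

m_Y ≈ 26.6800

Median from Y: ½√(2·|XY|² + 2·|YZ|² − |ZX|²) ≈ 26.68.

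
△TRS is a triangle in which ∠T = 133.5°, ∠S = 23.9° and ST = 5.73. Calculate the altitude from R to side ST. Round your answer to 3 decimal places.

The third angle is ∠R = 180° − ∠S − ∠T = 22.60°.
Law of sines: RS = ST·sin T/sin R ≈ 10.816.
Law of sines: TR = ST·sin S/sin R ≈ 6.0408.
Area = ½·ST·RS·sin S ≈ 12.554.
The altitude from R has length 2·area/ST ≈ 4.3819.

h_R ≈ 4.382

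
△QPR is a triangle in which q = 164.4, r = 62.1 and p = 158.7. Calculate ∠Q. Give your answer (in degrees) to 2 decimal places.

84.13

By the law of cosines, cos Q = (p² + r² − q²) / (2·p·r) ≈ 0.10222, so ∠Q ≈ 84.13°.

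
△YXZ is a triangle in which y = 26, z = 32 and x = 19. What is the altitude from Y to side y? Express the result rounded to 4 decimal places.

Semiperimeter s = (26 + 19 + 32)/2 = 38.5.
Heron's formula: area = √(38.5·12.5·19.5·6.5) ≈ 246.98.
The altitude from Y has length 2·area/y ≈ 18.998.

h_Y ≈ 18.9984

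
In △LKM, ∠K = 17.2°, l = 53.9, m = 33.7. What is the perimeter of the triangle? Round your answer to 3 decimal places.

By the law of cosines, k² = m² + l² − 2·m·l·cos K = 570.51, so k ≈ 23.885.
Semiperimeter s = (53.9+23.885+33.7)/2 = 55.743.
Perimeter = 53.9 + 23.885 + 33.7 = 111.49.

perimeter ≈ 111.485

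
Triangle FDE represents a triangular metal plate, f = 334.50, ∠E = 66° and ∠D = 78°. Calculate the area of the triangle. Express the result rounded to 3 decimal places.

The third angle is ∠F = 180° − ∠D − ∠E = 36.00°.
Law of sines: d = f·sin D/sin F ≈ 556.65.
Law of sines: e = f·sin E/sin F ≈ 519.89.
Area = ½·f·d·sin E ≈ 85051.

area ≈ 85050.745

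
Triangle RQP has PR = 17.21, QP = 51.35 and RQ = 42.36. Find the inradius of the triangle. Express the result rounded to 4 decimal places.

Semiperimeter s = (51.35 + 17.21 + 42.36)/2 = 55.46.
Heron's formula: area = √(55.46·4.11·38.25·13.1) ≈ 337.96.
Inradius = area/s = 337.96/55.46 ≈ 6.0937.

6.0937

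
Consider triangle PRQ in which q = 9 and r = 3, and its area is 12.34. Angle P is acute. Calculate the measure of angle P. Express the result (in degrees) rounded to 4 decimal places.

From area = ½·r·q·sin P, we get sin P = 2·area/(r·q) ≈ 0.91407.
Taking the acute solution, ∠P ≈ 66.07°.

66.0746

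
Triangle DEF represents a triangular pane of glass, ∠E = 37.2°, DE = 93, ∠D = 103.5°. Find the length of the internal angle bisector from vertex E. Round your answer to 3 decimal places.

t_E ≈ 106.750

The third angle is ∠F = 180° − ∠D − ∠E = 39.30°.
Law of sines: EF = DE·sin D/sin F ≈ 142.77.
Law of sines: FD = DE·sin E/sin F ≈ 88.774.
The bisector from E has length 2·DE·EF·cos(∠E/2)/(DE+EF) ≈ 106.75.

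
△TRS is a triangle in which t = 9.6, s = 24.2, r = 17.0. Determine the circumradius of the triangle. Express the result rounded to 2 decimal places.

15.52

By the law of cosines, cos T = (r² + s² − t²) / (2·r·s) ≈ 0.95100, so ∠T ≈ 18.01°.
Circumradius = t/(2 sin T) ≈ 15.524.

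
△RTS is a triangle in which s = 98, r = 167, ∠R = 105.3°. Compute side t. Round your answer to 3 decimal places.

111.813

Law of sines: sin S = s·sin R/r ≈ 0.56603.
Since r ≥ s, only the acute value applies: ∠S ≈ 34.47°.
Then ∠T = 180° − ∠R − ∠S ≈ 40.23°.
Law of sines gives t = r·sin T/sin R ≈ 111.81.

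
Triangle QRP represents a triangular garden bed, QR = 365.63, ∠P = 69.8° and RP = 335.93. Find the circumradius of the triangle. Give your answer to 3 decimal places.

Law of sines: sin Q = RP·sin P/QR ≈ 0.86226.
Since QR ≥ RP, only the acute value applies: ∠Q ≈ 59.57°.
Then ∠R = 180° − ∠P − ∠Q ≈ 50.63°.
Law of sines gives PQ = QR·sin R/sin P ≈ 301.18.
Circumradius = QR/(2 sin P) ≈ 194.8.

194.796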